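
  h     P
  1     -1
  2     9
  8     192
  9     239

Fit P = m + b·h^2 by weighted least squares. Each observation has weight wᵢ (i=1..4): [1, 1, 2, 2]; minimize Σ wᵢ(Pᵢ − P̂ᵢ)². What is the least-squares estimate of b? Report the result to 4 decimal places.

Forming XᵀWX = [[6, 295]; [295, 21331]] and XᵀWP = [870, 63329]ᵀ gives XᵀWX·[m, b]ᵀ = XᵀWP.
Determinant 6·21331 − 295² = 40961.
m = (870·21331 − 295·63329)/40961 = -124085/40961; b = (6·63329 − 295·870)/40961 = 123324/40961.

b = 3.0108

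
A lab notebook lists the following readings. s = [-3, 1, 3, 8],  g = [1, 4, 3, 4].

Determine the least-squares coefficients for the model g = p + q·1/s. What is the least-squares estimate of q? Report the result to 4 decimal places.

Sums needed: Σ1 = 4, Σ1/s = 9/8, Σ1/s·1/s = 713/576.
Moment sums: Σg = 12, Σ1/s·g = 31/6.
Δ = 4·(713/576) − (9/8)² = 2123/576.
p = (12·(713/576) − (9/8)·(31/6))/(2123/576) = 5208/2123; q = (4·(31/6) − (9/8)·12)/(2123/576) = 4128/2123.

q = 1.9444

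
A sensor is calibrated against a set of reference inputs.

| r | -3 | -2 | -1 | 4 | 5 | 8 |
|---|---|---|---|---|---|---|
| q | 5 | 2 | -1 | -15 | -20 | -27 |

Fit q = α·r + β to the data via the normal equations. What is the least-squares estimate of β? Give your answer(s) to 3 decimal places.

β = -3.929

The normal equations are: 119·α + 11·β = -394;  11·α + 6·β = -56.
(Σr·r = 119, Σr = 11, Σ1 = 6, Σr·q = -394, Σq = -56.)
Eliminating β: 6·(row 1) − 11·(row 2) gives 593·α = 6·(-394) − 11·(-56) = -1748, so α = -1748/593.
Then β = ((-56) − 11·(-1748/593))/6 = -2330/593.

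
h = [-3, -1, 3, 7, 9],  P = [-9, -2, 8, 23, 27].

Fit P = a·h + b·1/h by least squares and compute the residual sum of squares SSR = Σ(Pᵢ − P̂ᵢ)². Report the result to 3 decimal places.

Forming XᵀX = [[149, 5]; [5, 4981/3969]] and XᵀP = [457, 293/21]ᵀ gives XᵀX·[a, b]ᵀ = XᵀP.
Eliminating b: (4981/3969)·(row 1) − 5·(row 2) gives (642944/3969)·a = (4981/3969)·457 − 5·(293/21) = 1999432/3969, so a = 249929/80368.
Then b = ((293/21) − 5·(249929/80368))/(4981/3969) = -102249/80368.
Residuals: -951/10046, -816/5023, -9095/10046, 7098/5023, -4254/5023; SSR = 35855/10046.

SSR = 3.569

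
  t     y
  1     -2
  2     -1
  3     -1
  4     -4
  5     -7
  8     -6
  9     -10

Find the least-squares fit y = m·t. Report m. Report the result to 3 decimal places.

m = -0.980

Forming XᵀX = [[200]] and Xᵀy = [-196]ᵀ gives XᵀX·[m]ᵀ = Xᵀy.
m = (-196)/200 = -0.98.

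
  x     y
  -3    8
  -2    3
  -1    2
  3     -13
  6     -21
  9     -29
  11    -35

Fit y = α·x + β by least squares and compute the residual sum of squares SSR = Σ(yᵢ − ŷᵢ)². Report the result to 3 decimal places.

Compute the Gram sums: Σx·x = 261, Σx = 23, Σ1 = 7.
And Σx·y = -843, Σy = -85.
AᵀA·[α, β]ᵀ = Aᵀy becomes [[261, 23]; [23, 7]]·[α, β]ᵀ = [-843, -85]ᵀ.
Determinant 261·7 − 23² = 1298.
α = ((-843)·7 − 23·(-85))/1298 = -1973/649; β = (261·(-85) − 23·(-843))/1298 = -1398/649.
Residuals: 61/59, -601/649, 723/649, -1120/649, -393/649, 334/649, 386/649; SSR = 4628/649.

SSR = 7.131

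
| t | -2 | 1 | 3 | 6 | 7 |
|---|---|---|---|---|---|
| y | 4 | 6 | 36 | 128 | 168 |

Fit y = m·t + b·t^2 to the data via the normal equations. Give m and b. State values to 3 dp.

From the data, Σt·t = 99, Σt·t^2 = 579, Σt^2·t^2 = 3795.
Right-hand side: Σt·y = 2050, Σt^2·y = 13186.
XᵀX·[m, b]ᵀ = Xᵀy becomes [[99, 579]; [579, 3795]]·[m, b]ᵀ = [2050, 13186]ᵀ.
det = 99·3795 − 579² = 40464.
m = (2050·3795 − 579·13186)/40464 = 3022/843; b = (99·13186 − 579·2050)/40464 = 2468/843.

m = 3.585, b = 2.928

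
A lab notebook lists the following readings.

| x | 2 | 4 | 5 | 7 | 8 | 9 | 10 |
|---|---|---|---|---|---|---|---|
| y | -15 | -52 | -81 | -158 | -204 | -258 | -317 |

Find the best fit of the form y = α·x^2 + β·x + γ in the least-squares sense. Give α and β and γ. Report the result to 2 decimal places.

Compute the Gram sums: Σx^2·x^2 = 23955, Σx^2·x = 2781, Σx^2 = 339, Σx·x = 339, Σx = 45, Σ1 = 7.
Right-hand side: Σx^2·y = -76313, Σx·y = -8873, Σy = -1085.
Normal equations: [[23955, 2781, 339]; [2781, 339, 45]; [339, 45, 7]]·[α, β, γ]ᵀ = [-76313, -8873, -1085]ᵀ.
Solving the 3×3 system (Gaussian elimination) gives α = -11537/3696, β = -1469/3696, γ = -393/308.

α = -3.12, β = -0.40, γ = -1.28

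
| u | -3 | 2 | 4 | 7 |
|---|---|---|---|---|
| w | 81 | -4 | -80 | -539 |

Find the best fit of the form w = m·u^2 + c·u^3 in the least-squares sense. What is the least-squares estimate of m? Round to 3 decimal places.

m = 3.000

Normal-equation sums: Σu^2·u^2 = 2754, Σu^2·u^3 = 17620, Σu^3·u^3 = 122538.
And Σu^2·w = -26978, Σu^3·w = -192216.
So MᵀM·[m, c]ᵀ = Mᵀw: [[2754, 17620]; [17620, 122538]]·[m, c]ᵀ = [-26978, -192216]ᵀ.
Eliminating c: 122538·(row 1) − 17620·(row 2) gives 27005252·m = 122538·(-26978) − 17620·(-192216) = 81015756, so m = 3.
Then c = ((-192216) − 17620·3)/122538 = -2.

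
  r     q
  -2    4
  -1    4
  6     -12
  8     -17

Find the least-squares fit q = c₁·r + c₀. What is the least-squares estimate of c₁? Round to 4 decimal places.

Entries of MᵀM: Σr·r = 105, Σr = 11, Σ1 = 4.
And Σr·q = -220, Σq = -21.
MᵀM·[c₁, c₀]ᵀ = Mᵀq becomes [[105, 11]; [11, 4]]·[c₁, c₀]ᵀ = [-220, -21]ᵀ.
Δ = 105·4 − 11² = 299.
c₁ = ((-220)·4 − 11·(-21))/299 = -649/299; c₀ = (105·(-21) − 11·(-220))/299 = 215/299.

c₁ = -2.1706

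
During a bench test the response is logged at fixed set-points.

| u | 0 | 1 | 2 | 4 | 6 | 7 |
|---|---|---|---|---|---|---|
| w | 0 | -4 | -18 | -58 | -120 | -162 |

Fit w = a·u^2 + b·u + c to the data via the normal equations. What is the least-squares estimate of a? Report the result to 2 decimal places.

a = -2.87

The normal system AᵀA·[a, b, c]ᵀ = Aᵀw is [[3970, 632, 106]; [632, 106, 20]; [106, 20, 6]]·[a, b, c]ᵀ = [-13262, -2126, -362]ᵀ.
Inverting the 3×3 Gram matrix, [a, b, c]ᵀ = [-5213/1815, -499/165, 296/605]ᵀ.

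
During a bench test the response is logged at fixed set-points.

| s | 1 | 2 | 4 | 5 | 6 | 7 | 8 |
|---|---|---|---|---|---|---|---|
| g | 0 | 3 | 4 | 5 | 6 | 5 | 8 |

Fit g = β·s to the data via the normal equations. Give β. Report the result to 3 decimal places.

β = 0.933

Forming AᵀA = [[195]] and Aᵀg = [182]ᵀ gives AᵀA·[β]ᵀ = Aᵀg.
Hence β = 182 / 195 ≈ 0.933333.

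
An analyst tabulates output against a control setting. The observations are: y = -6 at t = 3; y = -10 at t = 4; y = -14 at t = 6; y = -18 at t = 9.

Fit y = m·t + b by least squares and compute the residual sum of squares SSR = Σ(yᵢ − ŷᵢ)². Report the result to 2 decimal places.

SSR = 3.81

Compute the Gram sums: Σt·t = 142, Σt = 22, Σ1 = 4.
And Σt·y = -304, Σy = -48.
MᵀM·[m, b]ᵀ = Mᵀy becomes [[142, 22]; [22, 4]]·[m, b]ᵀ = [-304, -48]ᵀ.
Eliminating b: 4·(row 1) − 22·(row 2) gives 84·m = 4·(-304) − 22·(-48) = -160, so m = -40/21.
Then b = ((-48) − 22·(-40/21))/4 = -32/21.
Residuals: 26/21, -6/7, -22/21, 2/3; SSR = 80/21.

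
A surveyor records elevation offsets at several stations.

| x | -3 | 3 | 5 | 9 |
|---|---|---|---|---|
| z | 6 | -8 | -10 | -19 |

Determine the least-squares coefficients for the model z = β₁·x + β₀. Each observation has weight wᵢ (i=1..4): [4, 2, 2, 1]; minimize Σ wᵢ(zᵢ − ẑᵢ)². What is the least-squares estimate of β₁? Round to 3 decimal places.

β₁ = -2.083

The normal equations are: 185·β₁ + 13·β₀ = -391;  13·β₁ + 9·β₀ = -31.
Determinant 185·9 − 13² = 1496.
β₁ = ((-391)·9 − 13·(-31))/1496 = -779/374; β₀ = (185·(-31) − 13·(-391))/1496 = -163/374.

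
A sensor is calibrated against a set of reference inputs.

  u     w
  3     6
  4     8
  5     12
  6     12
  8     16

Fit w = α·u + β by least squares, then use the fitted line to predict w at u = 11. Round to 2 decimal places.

Setting ∂/∂α … = 0 gives: 150·α + 26·β = 310;  26·α + 5·β = 54.
Eliminating β: 5·(row 1) − 26·(row 2) gives 74·α = 5·310 − 26·54 = 146, so α = 73/37.
Then β = (54 − 26·(73/37))/5 = 20/37.
At u = 11: ŵ = (73/37)·(11) + (20/37)·(1) = 823/37.

ŵ = 22.24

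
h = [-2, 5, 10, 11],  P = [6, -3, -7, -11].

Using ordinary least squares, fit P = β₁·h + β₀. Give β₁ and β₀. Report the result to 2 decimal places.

β₁ = -1.21, β₀ = 3.50

Forming MᵀM = [[250, 24]; [24, 4]] and MᵀP = [-218, -15]ᵀ gives MᵀM·[β₁, β₀]ᵀ = MᵀP.
Eliminating β₀: 4·(row 1) − 24·(row 2) gives 424·β₁ = 4·(-218) − 24·(-15) = -512, so β₁ = -64/53.
Then β₀ = ((-15) − 24·(-64/53))/4 = 741/212.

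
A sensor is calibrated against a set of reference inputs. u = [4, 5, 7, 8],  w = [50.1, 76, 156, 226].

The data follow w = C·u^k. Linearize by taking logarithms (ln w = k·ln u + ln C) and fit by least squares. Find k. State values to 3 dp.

Linearized form: ln w = k·ln u + ln C. From the 4 transformed points,
Over the data: Σln u = 7.0211, Σ(ln u)² = 12.6227, Σln w = 18.7151, Σln u·ln w = 33.4943.
Normal system: [[12.6227, 7.0211]; [7.0211, 4]]·[k, ln C]ᵀ = [33.4943, 18.7151]ᵀ.
Δ = 12.6227·4 − (7.0211)² = 1.1954; k = (33.4943·4 − 7.0211·18.7151)/1.1954 = 2.15543, ln C = (12.6227·18.7151 − 7.0211·33.4943)/1.1954 = 0.89542.

k = 2.155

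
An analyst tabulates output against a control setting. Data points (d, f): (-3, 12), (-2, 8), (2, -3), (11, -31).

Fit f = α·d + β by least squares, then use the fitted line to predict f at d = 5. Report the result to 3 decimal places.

f̂ = -12.623

MᵀM·[α, β]ᵀ = Mᵀf reads: 138·α + 8·β = -399;  8·α + 4·β = -14.
(Σd·d = 138, Σd = 8, Σ1 = 4, Σd·f = -399, Σf = -14.)
Δ = 138·4 − 8² = 488.
α = ((-399)·4 − 8·(-14))/488 = -371/122; β = (138·(-14) − 8·(-399))/488 = 315/122.
At d = 5: f̂ = (-371/122)·(5) + (315/122)·(1) = -770/61.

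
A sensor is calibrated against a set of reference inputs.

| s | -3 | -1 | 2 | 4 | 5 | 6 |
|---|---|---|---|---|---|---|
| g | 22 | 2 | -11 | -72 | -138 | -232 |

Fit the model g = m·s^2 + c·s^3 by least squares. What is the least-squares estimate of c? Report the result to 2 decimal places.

From the data, Σs^2·s^2 = 2275, Σs^2·s^3 = 11713, Σs^3·s^3 = 67171.
Moment sums: Σs^2·g = -12798, Σs^3·g = -72654.
det = 2275·67171 − 11713² = 15619656.
m = ((-12798)·67171 − 11713·(-72654))/15619656 = -55501/100126; c = (2275·(-72654) − 11713·(-12798))/15619656 = -98621/100126.

c = -0.98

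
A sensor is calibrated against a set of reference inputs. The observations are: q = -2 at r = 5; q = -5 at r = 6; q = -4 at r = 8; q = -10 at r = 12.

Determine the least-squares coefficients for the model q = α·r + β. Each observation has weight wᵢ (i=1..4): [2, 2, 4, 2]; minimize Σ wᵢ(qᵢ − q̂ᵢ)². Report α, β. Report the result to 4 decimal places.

From the data, Σwᵢ·r·r = 666, Σwᵢ·r = 78, Σwᵢ·1 = 10.
For MᵀWq: Σwᵢ·r·q = -448, Σwᵢ·q = -50.
Normal equations: [[666, 78]; [78, 10]]·[α, β]ᵀ = [-448, -50]ᵀ.
det = 666·10 − 78² = 576.
α = ((-448)·10 − 78·(-50))/576 = -145/144; β = (666·(-50) − 78·(-448))/576 = 137/48.

α = -1.0069, β = 2.8542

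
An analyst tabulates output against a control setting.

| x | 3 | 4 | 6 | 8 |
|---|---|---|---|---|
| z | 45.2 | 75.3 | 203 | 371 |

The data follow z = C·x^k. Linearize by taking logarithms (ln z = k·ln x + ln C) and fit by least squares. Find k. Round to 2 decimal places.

With ln zᵢ as the transformed response and ln xᵢ as the regressor:
AᵀA = [[10.6632, 6.3561]; [6.3561, 4]], rhs = [32.0001, 19.3620]ᵀ  (here Σln x = 6.3561, Σ(ln x)² = 10.6632, Σln z = 19.3620, Σln x·ln z = 32.0001).
Δ = 10.6632·4 − (6.3561)² = 2.2529; k = (32.0001·4 − 6.3561·19.3620)/2.2529 = 2.18998, ln C = (10.6632·19.3620 − 6.3561·32.0001)/2.2529 = 1.36055.

k = 2.19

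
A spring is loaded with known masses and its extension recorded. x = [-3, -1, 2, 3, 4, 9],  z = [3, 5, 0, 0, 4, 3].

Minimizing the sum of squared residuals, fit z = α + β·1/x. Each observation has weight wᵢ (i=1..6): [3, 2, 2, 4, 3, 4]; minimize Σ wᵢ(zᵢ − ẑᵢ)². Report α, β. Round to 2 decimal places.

α = 2.47, β = -2.84

The normal system MᵀWM·[α, β]ᵀ = MᵀWz is [[18, 19/36]; [19/36, 4555/1296]]·[α, β]ᵀ = [43, -26/3]ᵀ.
Eliminating β: (4555/1296)·(row 1) − (19/36)·(row 2) gives (81629/1296)·α = (4555/1296)·43 − (19/36)·(-26/3) = 201793/1296, so α = 201793/81629.
Then β = ((-26/3) − (19/36)·(201793/81629))/(4555/1296) = -231588/81629.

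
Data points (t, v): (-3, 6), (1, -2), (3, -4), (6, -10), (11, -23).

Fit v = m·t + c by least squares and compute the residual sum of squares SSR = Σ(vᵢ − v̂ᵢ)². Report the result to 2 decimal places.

SSR = 7.07

Entries of AᵀA: Σt·t = 176, Σt = 18, Σ1 = 5.
Moment sums: Σt·v = -345, Σv = -33.
So AᵀA·[m, c]ᵀ = Aᵀv: [[176, 18]; [18, 5]]·[m, c]ᵀ = [-345, -33]ᵀ.
Determinant 176·5 − 18² = 556.
m = ((-345)·5 − 18·(-33))/556 = -1131/556; c = (176·(-33) − 18·(-345))/556 = 201/278.
Residuals: -459/556, -383/556, 767/556, 206/139, -749/556; SSR = 3931/556.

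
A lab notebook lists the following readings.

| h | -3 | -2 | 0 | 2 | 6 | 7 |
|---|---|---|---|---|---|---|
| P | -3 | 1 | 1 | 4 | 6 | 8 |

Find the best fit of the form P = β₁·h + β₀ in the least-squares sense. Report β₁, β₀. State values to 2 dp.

β₁ = 0.92, β₀ = 1.30

Normal-equation sums: Σh·h = 102, Σh = 10, Σ1 = 6.
Right-hand side: Σh·P = 107, ΣP = 17.
Normal equations: [[102, 10]; [10, 6]]·[β₁, β₀]ᵀ = [107, 17]ᵀ.
Determinant 102·6 − 10² = 512.
β₁ = (107·6 − 10·17)/512 = 59/64; β₀ = (102·17 − 10·107)/512 = 83/64.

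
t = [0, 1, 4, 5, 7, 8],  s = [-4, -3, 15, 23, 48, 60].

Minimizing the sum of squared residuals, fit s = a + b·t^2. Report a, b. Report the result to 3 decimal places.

Entries of XᵀX: Σ1 = 6, Σt^2 = 155, Σt^2·t^2 = 7379.
Moment sums: Σs = 139, Σt^2·s = 7004.
Normal equations: [[6, 155]; [155, 7379]]·[a, b]ᵀ = [139, 7004]ᵀ.
Determinant 6·7379 − 155² = 20249.
a = (139·7379 − 155·7004)/20249 = -59939/20249; b = (6·7004 − 155·139)/20249 = 20479/20249.

a = -2.960, b = 1.011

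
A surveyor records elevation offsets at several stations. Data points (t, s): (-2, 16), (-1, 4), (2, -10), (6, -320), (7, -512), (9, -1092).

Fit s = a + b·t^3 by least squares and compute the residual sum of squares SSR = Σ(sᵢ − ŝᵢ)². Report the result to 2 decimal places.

Forming AᵀA = [[6, 1287]; [1287, 695875]] and Aᵀs = [-1914, -1041016]ᵀ gives AᵀA·[a, b]ᵀ = Aᵀs.
Eliminating b: 695875·(row 1) − 1287·(row 2) gives 2518881·a = 695875·(-1914) − 1287·(-1041016) = 7882842, so a = 2627614/839627.
Then b = ((-1041016) − 1287·(2627614/839627))/695875 = -1260926/839627.
Residuals: 719010/839627, -530032/839627, -936476/839627, 1051762/839627, -19020/839627, -285244/839627; SSR = 3409640/839627.

SSR = 4.06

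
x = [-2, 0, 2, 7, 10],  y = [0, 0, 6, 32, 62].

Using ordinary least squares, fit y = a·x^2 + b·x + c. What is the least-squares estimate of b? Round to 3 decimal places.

Setting ∂/∂a … = 0 gives: 12433·a + 1343·b + 157·c = 7792;  1343·a + 157·b + 17·c = 856;  157·a + 17·b + 5·c = 100.
Row-reducing yields a = 54914/111891, b = 134066/111891, c = 19232/37297.

b = 1.198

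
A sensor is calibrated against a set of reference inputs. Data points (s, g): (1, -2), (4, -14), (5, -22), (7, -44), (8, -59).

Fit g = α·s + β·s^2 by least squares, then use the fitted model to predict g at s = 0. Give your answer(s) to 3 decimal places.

ĝ = 0.000

Entries of MᵀM: Σs·s = 155, Σs·s^2 = 1045, Σs^2·s^2 = 7379.
For Mᵀg: Σs·g = -948, Σs^2·g = -6708.
MᵀM·[α, β]ᵀ = Mᵀg becomes [[155, 1045]; [1045, 7379]]·[α, β]ᵀ = [-948, -6708]ᵀ.
Eliminating β: 7379·(row 1) − 1045·(row 2) gives 51720·α = 7379·(-948) − 1045·(-6708) = 14568, so α = 607/2155.
Then β = ((-6708) − 1045·(607/2155))/7379 = -409/431.
At s = 0: ĝ = (607/2155)·(0) + (-409/431)·(0) = 0.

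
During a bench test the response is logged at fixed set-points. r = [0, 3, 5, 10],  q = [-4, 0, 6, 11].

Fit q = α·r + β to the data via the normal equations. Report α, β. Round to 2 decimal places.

Sums needed: Σr·r = 134, Σr = 18, Σ1 = 4.
Moment sums: Σr·q = 140, Σq = 13.
Determinant 134·4 − 18² = 212.
α = (140·4 − 18·13)/212 = 163/106; β = (134·13 − 18·140)/212 = -389/106.

α = 1.54, β = -3.67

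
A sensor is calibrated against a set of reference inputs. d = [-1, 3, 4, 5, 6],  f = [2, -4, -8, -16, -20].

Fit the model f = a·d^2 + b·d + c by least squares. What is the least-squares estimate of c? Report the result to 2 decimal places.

c = 2.16

MᵀM·[a, b, c]ᵀ = Mᵀf reads: 2259·a + 431·b + 87·c = -1282;  431·a + 87·b + 17·c = -246;  87·a + 17·b + 5·c = -46.
(Σd^2·d^2 = 2259, Σd^2·d = 431, Σd^2 = 87, Σd·d = 87, Σd = 17, Σ1 = 5, Σd^2·f = -1282, Σd·f = -246, Σf = -46.)
Solving the 3×3 system (Gaussian elimination) gives a = -2436/4351, b = -2072/4351, c = 9402/4351.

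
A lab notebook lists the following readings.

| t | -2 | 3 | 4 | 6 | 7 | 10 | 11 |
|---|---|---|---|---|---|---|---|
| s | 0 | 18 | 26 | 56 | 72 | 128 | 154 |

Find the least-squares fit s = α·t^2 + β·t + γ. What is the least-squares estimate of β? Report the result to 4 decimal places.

The normal equations are: 28691·α + 2973·β + 335·γ = 37556;  2973·α + 335·β + 39·γ = 3972;  335·α + 39·β + 7·γ = 454.
(Σt^2·t^2 = 28691, Σt^2·t = 2973, Σt^2 = 335, Σt·t = 335, Σt = 39, Σ1 = 7, Σt^2·s = 37556, Σt·s = 3972, Σs = 454.)
Inverting the 3×3 Gram matrix, [α, β, γ]ᵀ = [467205/464849, 1304703/464849, 520622/464849]ᵀ.

β = 2.8067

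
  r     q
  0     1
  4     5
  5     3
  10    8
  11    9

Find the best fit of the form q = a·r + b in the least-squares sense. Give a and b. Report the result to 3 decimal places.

Entries of XᵀX: Σr·r = 262, Σr = 30, Σ1 = 5.
And Σr·q = 214, Σq = 26.
So XᵀX·[a, b]ᵀ = Xᵀq: [[262, 30]; [30, 5]]·[a, b]ᵀ = [214, 26]ᵀ.
Determinant 262·5 − 30² = 410.
a = (214·5 − 30·26)/410 = 29/41; b = (262·26 − 30·214)/410 = 196/205.

a = 0.707, b = 0.956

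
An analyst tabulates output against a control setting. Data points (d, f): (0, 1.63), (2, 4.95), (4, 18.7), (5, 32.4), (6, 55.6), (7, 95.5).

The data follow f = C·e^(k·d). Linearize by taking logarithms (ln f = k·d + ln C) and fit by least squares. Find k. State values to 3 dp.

k = 0.589

With ln fᵢ as the transformed response and dᵢ as the regressor:
Σd = 24.0000, Σ(d)² = 130.0000, Σln f = 17.0720, Σd·ln f = 88.3266.
Equations: 130.0000·k + 24.0000·ln C = 88.3266;  24.0000·k + 6·ln C = 17.0720.
Solving (det = 204.0000): k = 0.58938, ln C = 0.48782.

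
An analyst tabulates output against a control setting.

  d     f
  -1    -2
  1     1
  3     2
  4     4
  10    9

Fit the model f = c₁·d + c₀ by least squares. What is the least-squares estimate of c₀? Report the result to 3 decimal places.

c₀ = -0.512

Compute the Gram sums: Σd·d = 127, Σd = 17, Σ1 = 5.
For Mᵀf: Σd·f = 115, Σf = 14.
MᵀM·[c₁, c₀]ᵀ = Mᵀf becomes [[127, 17]; [17, 5]]·[c₁, c₀]ᵀ = [115, 14]ᵀ.
Δ = 127·5 − 17² = 346.
c₁ = (115·5 − 17·14)/346 = 337/346; c₀ = (127·14 − 17·115)/346 = -177/346.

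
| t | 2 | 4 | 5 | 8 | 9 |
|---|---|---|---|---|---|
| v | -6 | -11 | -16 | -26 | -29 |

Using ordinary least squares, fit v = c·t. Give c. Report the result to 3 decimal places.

From the data, Σt·t = 190.
Right-hand side: Σt·v = -605.
XᵀX·[c]ᵀ = Xᵀv becomes [[190]]·[c]ᵀ = [-605]ᵀ.
c = (-605)/190 = -3.18421.

c = -3.184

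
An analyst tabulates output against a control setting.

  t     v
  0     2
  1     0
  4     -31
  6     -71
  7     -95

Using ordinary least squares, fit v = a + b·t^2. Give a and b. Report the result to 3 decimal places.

a = 1.611, b = -1.991

XᵀX·[a, b]ᵀ = Xᵀv reads: 5·a + 102·b = -195;  102·a + 3954·b = -7707.
Eliminating b: 3954·(row 1) − 102·(row 2) gives 9366·a = 3954·(-195) − 102·(-7707) = 15084, so a = 2514/1561.
Then b = ((-7707) − 102·(2514/1561))/3954 = -6215/3122.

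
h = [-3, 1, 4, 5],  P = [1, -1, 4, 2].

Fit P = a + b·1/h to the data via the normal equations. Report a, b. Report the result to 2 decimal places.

Compute the Gram sums: Σ1 = 4, Σ1/h = 67/60, Σ1/h·1/h = 4369/3600.
For MᵀP: ΣP = 6, Σ1/h·P = 1/15.
So MᵀM·[a, b]ᵀ = MᵀP: [[4, 67/60]; [67/60, 4369/3600]]·[a, b]ᵀ = [6, 1/15]ᵀ.
det = 4·(4369/3600) − (67/60)² = 1443/400.
a = (6·(4369/3600) − (67/60)·(1/15))/(1443/400) = 25946/12987; b = (4·(1/15) − (67/60)·6)/(1443/400) = -7720/4329.

a = 2.00, b = -1.78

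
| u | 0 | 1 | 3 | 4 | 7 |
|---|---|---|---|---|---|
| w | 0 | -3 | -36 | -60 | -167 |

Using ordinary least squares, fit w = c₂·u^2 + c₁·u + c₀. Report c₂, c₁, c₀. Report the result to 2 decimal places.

With design matrix A, AᵀA = [[2739, 435, 75]; [435, 75, 15]; [75, 15, 5]] and Aᵀw = [-9470, -1520, -266]ᵀ.
Solving the 3×3 system (Gaussian elimination) gives c₂ = -71/24, c₁ = -403/120, c₀ = 5/4.

c₂ = -2.96, c₁ = -3.36, c₀ = 1.25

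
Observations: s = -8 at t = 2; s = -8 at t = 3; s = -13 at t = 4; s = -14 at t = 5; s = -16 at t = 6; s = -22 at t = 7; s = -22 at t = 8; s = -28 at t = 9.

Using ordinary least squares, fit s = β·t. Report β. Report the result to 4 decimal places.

β = -2.9577

Normal-equation sums: Σt·t = 284.
Moment sums: Σt·s = -840.
MᵀM·[β]ᵀ = Mᵀs becomes [[284]]·[β]ᵀ = [-840]ᵀ.
Hence β = -840 / 284 ≈ -2.95775.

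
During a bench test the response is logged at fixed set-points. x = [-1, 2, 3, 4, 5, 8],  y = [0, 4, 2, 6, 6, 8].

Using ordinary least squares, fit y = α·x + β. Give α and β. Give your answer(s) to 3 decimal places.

Compute the Gram sums: Σx·x = 119, Σx = 21, Σ1 = 6.
Moment sums: Σx·y = 132, Σy = 26.
Normal equations: [[119, 21]; [21, 6]]·[α, β]ᵀ = [132, 26]ᵀ.
Determinant 119·6 − 21² = 273.
α = (132·6 − 21·26)/273 = 82/91; β = (119·26 − 21·132)/273 = 46/39.

α = 0.901, β = 1.179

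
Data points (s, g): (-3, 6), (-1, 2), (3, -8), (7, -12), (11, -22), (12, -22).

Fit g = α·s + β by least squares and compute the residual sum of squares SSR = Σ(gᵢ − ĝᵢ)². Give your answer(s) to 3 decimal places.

SSR = 8.747

Normal-equation sums: Σs·s = 333, Σs = 29, Σ1 = 6.
And Σs·g = -634, Σg = -56.
So XᵀX·[α, β]ᵀ = Xᵀg: [[333, 29]; [29, 6]]·[α, β]ᵀ = [-634, -56]ᵀ.
Eliminating β: 6·(row 1) − 29·(row 2) gives 1157·α = 6·(-634) − 29·(-56) = -2180, so α = -2180/1157.
Then β = ((-56) − 29·(-2180/1157))/6 = -262/1157.
Residuals: 664/1157, 396/1157, -2454/1157, 126/89, -1212/1157, 968/1157; SSR = 10120/1157.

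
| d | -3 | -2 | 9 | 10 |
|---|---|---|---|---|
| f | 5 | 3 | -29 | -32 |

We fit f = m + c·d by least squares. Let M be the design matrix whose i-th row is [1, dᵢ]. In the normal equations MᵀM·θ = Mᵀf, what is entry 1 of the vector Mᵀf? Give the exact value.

-53

Entry 1 ↔ basis 1, so (Mᵀf)_{1} = Σᵢ fᵢ = (1)·(5) + (1)·(3) + (1)·(-29) + (1)·(-32) = -53.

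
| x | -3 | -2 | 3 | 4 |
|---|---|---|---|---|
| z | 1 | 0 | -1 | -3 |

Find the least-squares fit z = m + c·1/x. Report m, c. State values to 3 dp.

m = -0.943, c = -3.090

AᵀA·[m, c]ᵀ = Aᵀz reads: 4·m + (-1/4)·c = -3;  (-1/4)·m + (77/144)·c = -17/12.
(Σ1 = 4, Σ1/x = -1/4, Σ1/x·1/x = 77/144, Σz = -3, Σ1/x·z = -17/12.)
Determinant 4·(77/144) − (-1/4)² = 299/144.
m = ((-3)·(77/144) − (-1/4)·(-17/12))/(299/144) = -282/299; c = (4·(-17/12) − (-1/4)·(-3))/(299/144) = -924/299.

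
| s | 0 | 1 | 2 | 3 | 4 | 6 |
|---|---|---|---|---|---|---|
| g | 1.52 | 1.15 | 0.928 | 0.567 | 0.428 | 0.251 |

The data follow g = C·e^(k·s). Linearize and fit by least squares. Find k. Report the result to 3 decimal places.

With ln gᵢ as the transformed response and sᵢ as the regressor:
Σs = 16.0000, Σ(s)² = 66.0000, Σln g = -2.3146, Σs·ln g = -13.4002.
Equations: 66.0000·k + 16.0000·ln C = -13.4002;  16.0000·k + 6·ln C = -2.3146.
Slope k = (n·Σs·ln g − Σs·Σln g)/(n·Σ(s)² − (Σs)²) = (6·-13.4002 − 16.0000·-2.3146)/140.0000 = -0.30977; ln C = (Σln g − k·Σs)/n = 0.44029.

k = -0.310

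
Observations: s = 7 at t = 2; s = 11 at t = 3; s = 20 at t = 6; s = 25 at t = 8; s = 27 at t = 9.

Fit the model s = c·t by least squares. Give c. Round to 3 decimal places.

Entries of XᵀX: Σt·t = 194.
For Xᵀs: Σt·s = 610.
Normal equations: [[194]]·[c]ᵀ = [610]ᵀ.
Hence c = 610 / 194 ≈ 3.14433.

c = 3.144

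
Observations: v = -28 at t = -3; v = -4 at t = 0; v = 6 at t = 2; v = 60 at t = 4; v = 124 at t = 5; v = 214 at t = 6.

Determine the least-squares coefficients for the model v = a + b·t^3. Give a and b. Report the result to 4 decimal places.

a = -2.4833, b = 1.0023

The normal equations are: 6·a + 386·b = 372;  386·a + 67170·b = 66368.
Δ = 6·67170 − 386² = 254024.
a = (372·67170 − 386·66368)/254024 = -78851/31753; b = (6·66368 − 386·372)/254024 = 31827/31753.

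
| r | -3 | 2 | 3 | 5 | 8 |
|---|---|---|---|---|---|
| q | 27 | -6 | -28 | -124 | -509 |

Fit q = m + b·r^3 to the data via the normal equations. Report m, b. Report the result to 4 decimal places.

Setting ∂/∂m … = 0 gives: 5·m + 645·b = -640;  645·m + 279291·b = -277641.
(Σ1 = 5, Σr^3 = 645, Σr^3·r^3 = 279291, Σq = -640, Σr^3·q = -277641.)
det = 5·279291 − 645² = 980430.
m = ((-640)·279291 − 645·(-277641))/980430 = 22147/65362; b = (5·(-277641) − 645·(-640))/980430 = -65027/65362.

m = 0.3388, b = -0.9949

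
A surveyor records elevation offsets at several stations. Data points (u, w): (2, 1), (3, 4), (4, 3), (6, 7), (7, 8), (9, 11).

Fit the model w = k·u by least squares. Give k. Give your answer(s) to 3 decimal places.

The normal equations are: 195·k = 223.
(Σu·u = 195, Σu·w = 223.)
k = 223/195 = 1.14359.

k = 1.144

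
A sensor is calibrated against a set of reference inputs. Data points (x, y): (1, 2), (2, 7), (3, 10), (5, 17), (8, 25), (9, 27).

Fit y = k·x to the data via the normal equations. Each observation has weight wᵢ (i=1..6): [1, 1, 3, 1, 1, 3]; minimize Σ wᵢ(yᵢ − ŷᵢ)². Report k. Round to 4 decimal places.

MᵀWM·[k]ᵀ = MᵀWy reads: 364·k = 1120.
(Σwᵢ·x·x = 364, Σwᵢ·x·y = 1120.)
Hence k = 1120 / 364 ≈ 3.07692.

k = 3.0769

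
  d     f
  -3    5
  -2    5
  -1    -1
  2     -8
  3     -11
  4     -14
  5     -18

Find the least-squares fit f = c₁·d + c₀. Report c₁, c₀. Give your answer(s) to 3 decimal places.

c₁ = -2.905, c₀ = -2.680

Forming MᵀM = [[68, 8]; [8, 7]] and Mᵀf = [-219, -42]ᵀ gives MᵀM·[c₁, c₀]ᵀ = Mᵀf.
Eliminating c₀: 7·(row 1) − 8·(row 2) gives 412·c₁ = 7·(-219) − 8·(-42) = -1197, so c₁ = -1197/412.
Then c₀ = ((-42) − 8·(-1197/412))/7 = -276/103.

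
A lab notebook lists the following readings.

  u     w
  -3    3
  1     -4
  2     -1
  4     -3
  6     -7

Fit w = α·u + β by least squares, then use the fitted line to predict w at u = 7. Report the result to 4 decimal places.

ŵ = -7.2913

Entries of AᵀA: Σu·u = 66, Σu = 10, Σ1 = 5.
Moment sums: Σu·w = -69, Σw = -12.
det = 66·5 − 10² = 230.
α = ((-69)·5 − 10·(-12))/230 = -45/46; β = (66·(-12) − 10·(-69))/230 = -51/115.
At u = 7: ŵ = (-45/46)·(7) + (-51/115)·(1) = -1677/230.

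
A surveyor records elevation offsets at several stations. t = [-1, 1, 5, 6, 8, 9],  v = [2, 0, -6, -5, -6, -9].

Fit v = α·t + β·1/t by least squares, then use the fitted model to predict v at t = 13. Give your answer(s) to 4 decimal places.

Normal-equation sums: Σt·t = 208, Σt·1/t = 6, Σ1/t·1/t = 271609/129600.
For Aᵀv: Σt·v = -191, Σ1/t·v = -347/60.
AᵀA·[α, β]ᵀ = Aᵀv becomes [[208, 6]; [6, 271609/129600]]·[α, β]ᵀ = [-191, -347/60]ᵀ.
Eliminating β: (271609/129600)·(row 1) − 6·(row 2) gives (3239317/8100)·α = (271609/129600)·(-191) − 6·(-347/60) = -47380199/129600, so α = -47380199/51829072.
Then β = ((-347/60) − 6·(-47380199/51829072))/(271609/129600) = -461160/3239317.
At t = 13: v̂ = (-47380199/51829072)·(13) + (-461160/3239317)·(1/13) = -8014632191/673777936.

v̂ = -11.8951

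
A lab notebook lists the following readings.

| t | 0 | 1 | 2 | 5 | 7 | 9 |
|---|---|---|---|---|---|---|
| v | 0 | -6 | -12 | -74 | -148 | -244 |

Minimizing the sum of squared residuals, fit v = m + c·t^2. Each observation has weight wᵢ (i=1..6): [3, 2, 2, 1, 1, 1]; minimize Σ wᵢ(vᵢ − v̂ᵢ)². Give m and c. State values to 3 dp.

m = -0.711, c = -2.999

Setting ∂/∂m … = 0 gives: 10·m + 165·c = -502;  165·m + 9621·c = -28974.
(Σwᵢ·1 = 10, Σwᵢ·t^2 = 165, Σwᵢ·t^2·t^2 = 9621, Σwᵢ·v = -502, Σwᵢ·t^2·v = -28974.)
Eliminating c: 9621·(row 1) − 165·(row 2) gives 68985·m = 9621·(-502) − 165·(-28974) = -49032, so m = -1816/2555.
Then c = ((-28974) − 165·(-1816/2555))/9621 = -4598/1533.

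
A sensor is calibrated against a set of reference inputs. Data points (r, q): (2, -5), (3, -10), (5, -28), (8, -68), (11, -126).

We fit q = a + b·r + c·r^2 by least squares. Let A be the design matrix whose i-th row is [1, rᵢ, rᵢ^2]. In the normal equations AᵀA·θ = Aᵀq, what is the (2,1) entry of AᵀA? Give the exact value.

29

Row 2 ↔ basis r, column 1 ↔ basis 1, so (AᵀA)_{2,1} = Σᵢ r = (2)·(1) + (3)·(1) + (5)·(1) + (8)·(1) + (11)·(1) = 29.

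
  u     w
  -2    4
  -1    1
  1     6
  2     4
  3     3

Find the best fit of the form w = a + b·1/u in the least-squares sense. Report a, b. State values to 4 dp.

a = 3.4764, b = 1.8541

With design matrix A, AᵀA = [[5, 1/3]; [1/3, 47/18]] and Aᵀw = [18, 6]ᵀ.
Δ = 5·(47/18) − (1/3)² = 233/18.
a = (18·(47/18) − (1/3)·6)/(233/18) = 810/233; b = (5·6 − (1/3)·18)/(233/18) = 432/233.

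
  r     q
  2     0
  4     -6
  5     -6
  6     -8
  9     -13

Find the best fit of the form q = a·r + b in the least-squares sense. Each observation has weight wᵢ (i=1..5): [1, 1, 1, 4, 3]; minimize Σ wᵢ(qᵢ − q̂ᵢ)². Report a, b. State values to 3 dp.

a = -1.731, b = 2.433

The normal equations are: 432·a + 62·b = -597;  62·a + 10·b = -83.
Determinant 432·10 − 62² = 476.
a = ((-597)·10 − 62·(-83))/476 = -206/119; b = (432·(-83) − 62·(-597))/476 = 579/238.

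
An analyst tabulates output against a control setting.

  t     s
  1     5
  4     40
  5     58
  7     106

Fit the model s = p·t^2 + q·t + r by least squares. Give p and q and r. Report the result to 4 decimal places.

Entries of MᵀM: Σt^2·t^2 = 3283, Σt^2·t = 533, Σt^2 = 91, Σt·t = 91, Σt = 17, Σ1 = 4.
For Mᵀs: Σt^2·s = 7289, Σt·s = 1197, Σs = 209.
So MᵀM·[p, q, r]ᵀ = Mᵀs: [[3283, 533, 91]; [533, 91, 17]; [91, 17, 4]]·[p, q, r]ᵀ = [7289, 1197, 209]ᵀ.
Inverting the 3×3 Gram matrix, [p, q, r]ᵀ = [7/4, 169/60, 7/15]ᵀ.

p = 1.7500, q = 2.8167, r = 0.4667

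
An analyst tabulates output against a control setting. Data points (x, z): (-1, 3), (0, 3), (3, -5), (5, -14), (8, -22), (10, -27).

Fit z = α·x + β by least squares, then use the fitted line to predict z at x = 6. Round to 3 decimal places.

ẑ = -15.663

The normal system AᵀA·[α, β]ᵀ = Aᵀz is [[199, 25]; [25, 6]]·[α, β]ᵀ = [-534, -62]ᵀ.
Determinant 199·6 − 25² = 569.
α = ((-534)·6 − 25·(-62))/569 = -1654/569; β = (199·(-62) − 25·(-534))/569 = 1012/569.
At x = 6: ẑ = (-1654/569)·(6) + (1012/569)·(1) = -8912/569.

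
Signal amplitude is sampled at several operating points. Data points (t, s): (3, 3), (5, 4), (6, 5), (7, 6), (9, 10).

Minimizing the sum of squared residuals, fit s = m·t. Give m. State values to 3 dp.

Compute the Gram sums: Σt·t = 200.
Right-hand side: Σt·s = 191.
m = 191/200 = 0.955.

m = 0.955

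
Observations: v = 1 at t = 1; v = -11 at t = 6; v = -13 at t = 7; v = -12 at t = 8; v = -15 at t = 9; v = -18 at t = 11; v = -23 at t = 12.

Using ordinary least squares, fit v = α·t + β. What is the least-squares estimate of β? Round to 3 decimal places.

Sums needed: Σt·t = 496, Σt = 54, Σ1 = 7.
And Σt·v = -861, Σv = -91.
det = 496·7 − 54² = 556.
α = ((-861)·7 − 54·(-91))/556 = -1113/556; β = (496·(-91) − 54·(-861))/556 = 679/278.

β = 2.442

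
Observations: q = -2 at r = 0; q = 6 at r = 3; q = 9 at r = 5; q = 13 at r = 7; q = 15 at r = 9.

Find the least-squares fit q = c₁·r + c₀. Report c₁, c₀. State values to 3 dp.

The normal system AᵀA·[c₁, c₀]ᵀ = Aᵀq is [[164, 24]; [24, 5]]·[c₁, c₀]ᵀ = [289, 41]ᵀ.
Δ = 164·5 − 24² = 244.
c₁ = (289·5 − 24·41)/244 = 461/244; c₀ = (164·41 − 24·289)/244 = -53/61.

c₁ = 1.889, c₀ = -0.869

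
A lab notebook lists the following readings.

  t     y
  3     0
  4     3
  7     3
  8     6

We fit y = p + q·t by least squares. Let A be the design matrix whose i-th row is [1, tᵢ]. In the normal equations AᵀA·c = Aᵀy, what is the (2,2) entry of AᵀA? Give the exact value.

138

Row 2 ↔ basis t, column 2 ↔ basis t, so (AᵀA)_{2,2} = Σᵢ (t)·(t) = (3)·(3) + (4)·(4) + (7)·(7) + (8)·(8) = 138.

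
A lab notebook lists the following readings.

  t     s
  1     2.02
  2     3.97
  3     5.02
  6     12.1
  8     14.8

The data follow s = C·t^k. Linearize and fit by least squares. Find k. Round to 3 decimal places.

k = 0.975

With ln sᵢ as the transformed response and ln tᵢ as the regressor:
AᵀA = [[9.2219, 5.6630]; [5.6630, 5]], rhs = [12.7988, 8.8831]ᵀ  (here Σln t = 5.6630, Σ(ln t)² = 9.2219, Σln s = 8.8831, Σln t·ln s = 12.7988).
Slope k = (n·Σln t·ln s − Σln t·Σln s)/(n·Σ(ln t)² − (Σln t)²) = (5·12.7988 − 5.6630·8.8831)/14.0403 = 0.97498; ln C = (Σln s − k·Σln t)/n = 0.67237.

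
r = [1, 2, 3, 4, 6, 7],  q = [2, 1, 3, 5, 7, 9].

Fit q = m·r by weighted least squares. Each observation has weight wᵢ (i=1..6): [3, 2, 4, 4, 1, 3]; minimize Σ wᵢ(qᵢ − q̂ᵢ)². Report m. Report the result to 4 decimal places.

m = 1.2143

MᵀWM·[m]ᵀ = MᵀWq reads: 294·m = 357.
Hence m = 357 / 294 ≈ 1.21429.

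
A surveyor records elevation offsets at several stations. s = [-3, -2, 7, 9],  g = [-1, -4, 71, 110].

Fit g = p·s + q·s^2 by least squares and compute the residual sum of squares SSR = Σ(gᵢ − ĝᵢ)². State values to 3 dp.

SSR = 1.898

Normal-equation sums: Σs·s = 143, Σs·s^2 = 1037, Σs^2·s^2 = 9059.
And Σs·g = 1498, Σs^2·g = 12364.
XᵀX·[p, q]ᵀ = Xᵀg becomes [[143, 1037]; [1037, 9059]]·[p, q]ᵀ = [1498, 12364]ᵀ.
Determinant 143·9059 − 1037² = 220068.
p = (1498·9059 − 1037·12364)/220068 = 124819/36678; q = (143·12364 − 1037·1498)/220068 = 35771/36678.
Residuals: 2640/6113, -6693/6113, -3729/6113, 2293/6113; SSR = 11603/6113.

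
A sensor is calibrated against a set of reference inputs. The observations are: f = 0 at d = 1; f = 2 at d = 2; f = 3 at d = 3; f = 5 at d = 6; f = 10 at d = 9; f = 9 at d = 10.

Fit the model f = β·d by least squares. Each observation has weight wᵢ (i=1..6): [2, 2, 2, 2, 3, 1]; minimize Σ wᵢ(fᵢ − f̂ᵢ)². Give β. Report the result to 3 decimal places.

Normal-equation sums: Σwᵢ·d·d = 443.
And Σwᵢ·d·f = 446.
β = 446/443 = 1.00677.

β = 1.007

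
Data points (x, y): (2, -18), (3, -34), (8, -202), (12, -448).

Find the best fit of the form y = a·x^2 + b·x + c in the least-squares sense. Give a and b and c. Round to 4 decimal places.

a = -3.0806, b = 0.1667, c = -6.3382

Compute the Gram sums: Σx^2·x^2 = 24929, Σx^2·x = 2275, Σx^2 = 221, Σx·x = 221, Σx = 25, Σ1 = 4.
Right-hand side: Σx^2·y = -77818, Σx·y = -7130, Σy = -702.
So AᵀA·[a, b, c]ᵀ = Aᵀy: [[24929, 2275, 221]; [2275, 221, 25]; [221, 25, 4]]·[a, b, c]ᵀ = [-77818, -7130, -702]ᵀ.
Inverting the 3×3 Gram matrix, [a, b, c]ᵀ = [-5083/1650, 1/6, -1743/275]ᵀ.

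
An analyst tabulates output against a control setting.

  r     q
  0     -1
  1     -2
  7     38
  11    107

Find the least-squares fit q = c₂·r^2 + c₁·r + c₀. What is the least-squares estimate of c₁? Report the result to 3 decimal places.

c₁ = -1.858

From the data, Σr^2·r^2 = 17043, Σr^2·r = 1675, Σr^2 = 171, Σr·r = 171, Σr = 19, Σ1 = 4.
And Σr^2·q = 14807, Σr·q = 1441, Σq = 142.
Normal equations: [[17043, 1675, 171]; [1675, 171, 19]; [171, 19, 4]]·[c₂, c₁, c₀]ᵀ = [14807, 1441, 142]ᵀ.
Solving the 3×3 system (Gaussian elimination) gives c₂ = 5197/4892, c₁ = -154525/83164, c₀ = -22651/20791.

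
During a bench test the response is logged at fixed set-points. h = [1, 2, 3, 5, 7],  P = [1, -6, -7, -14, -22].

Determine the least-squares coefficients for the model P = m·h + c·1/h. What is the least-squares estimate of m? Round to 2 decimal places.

m = -3.12

Sums needed: Σh·h = 88, Σh·1/h = 5, Σ1/h·1/h = 62689/44100.
And Σh·P = -256, Σ1/h·P = -1079/105.
So MᵀM·[m, c]ᵀ = MᵀP: [[88, 5]; [5, 62689/44100]]·[m, c]ᵀ = [-256, -1079/105]ᵀ.
det = 88·(62689/44100) − 5² = 1103533/11025.
m = ((-256)·(62689/44100) − 5·(-1079/105))/(1103533/11025) = -3445621/1103533; c = (88·(-1079/105) − 5·(-256))/(1103533/11025) = 4142040/1103533.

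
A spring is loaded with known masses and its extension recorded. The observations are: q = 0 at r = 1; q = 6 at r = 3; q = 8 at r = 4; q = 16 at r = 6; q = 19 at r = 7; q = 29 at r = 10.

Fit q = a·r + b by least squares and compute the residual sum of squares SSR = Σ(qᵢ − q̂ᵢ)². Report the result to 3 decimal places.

Entries of MᵀM: Σr·r = 211, Σr = 31, Σ1 = 6.
And Σr·q = 569, Σq = 78.
So MᵀM·[a, b]ᵀ = Mᵀq: [[211, 31]; [31, 6]]·[a, b]ᵀ = [569, 78]ᵀ.
Determinant 211·6 − 31² = 305.
a = (569·6 − 31·78)/305 = 996/305; b = (211·78 − 31·569)/305 = -1181/305.
Residuals: 37/61, 23/305, -363/305, 17/61, 4/305, 66/305; SSR = 584/305.

SSR = 1.915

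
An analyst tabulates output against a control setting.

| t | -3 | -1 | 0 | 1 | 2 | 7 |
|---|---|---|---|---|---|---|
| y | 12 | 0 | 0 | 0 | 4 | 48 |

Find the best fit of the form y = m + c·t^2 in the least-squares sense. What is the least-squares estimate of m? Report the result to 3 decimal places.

m = 0.141

Entries of AᵀA: Σ1 = 6, Σt^2 = 64, Σt^2·t^2 = 2500.
And Σy = 64, Σt^2·y = 2476.
Eliminating c: 2500·(row 1) − 64·(row 2) gives 10904·m = 2500·64 − 64·2476 = 1536, so m = 192/1363.
Then c = (2476 − 64·(192/1363))/2500 = 1345/1363.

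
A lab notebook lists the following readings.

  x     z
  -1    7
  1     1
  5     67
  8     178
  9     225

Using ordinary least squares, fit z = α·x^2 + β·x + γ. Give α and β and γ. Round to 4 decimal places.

α = 2.9839, β = -1.9015, γ = 1.3204

The normal equations are: 11284·α + 1366·β + 172·γ = 31300;  1366·α + 172·β + 22·γ = 3778;  172·α + 22·β + 5·γ = 478.
(Σx^2·x^2 = 11284, Σx^2·x = 1366, Σx^2 = 172, Σx·x = 172, Σx = 22, Σ1 = 5, Σx^2·z = 31300, Σx·z = 3778, Σz = 478.)
Row-reducing yields α = 40393/13537, β = -25740/13537, γ = 17874/13537.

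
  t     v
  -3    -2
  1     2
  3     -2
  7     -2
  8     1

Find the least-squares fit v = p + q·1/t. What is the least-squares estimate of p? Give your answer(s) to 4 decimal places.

From the data, Σ1 = 5, Σ1/t = 71/56, Σ1/t·1/t = 35513/28224.
Right-hand side: Σv = -3, Σ1/t·v = 103/56.
So AᵀA·[p, q]ᵀ = Aᵀv: [[5, 71/56]; [71/56, 35513/28224]]·[p, q]ᵀ = [-3, 103/56]ᵀ.
Determinant 5·(35513/28224) − (71/56)² = 33049/7056.
p = ((-3)·(35513/28224) − (71/56)·(103/56))/(33049/7056) = -43089/33049; q = (5·(103/56) − (71/56)·(-3))/(33049/7056) = 91728/33049.

p = -1.3038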